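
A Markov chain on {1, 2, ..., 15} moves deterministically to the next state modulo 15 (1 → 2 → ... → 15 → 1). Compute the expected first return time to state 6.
E[T_6 | X_0 = 6] = 15

The chain cycles deterministically, so starting at state 6 it returns in exactly 15 steps. Equivalently, the stationary distribution is uniform π_j = 1/15 for every state j, so by Kac's formula E[T_6] = 1/π_6 = 15.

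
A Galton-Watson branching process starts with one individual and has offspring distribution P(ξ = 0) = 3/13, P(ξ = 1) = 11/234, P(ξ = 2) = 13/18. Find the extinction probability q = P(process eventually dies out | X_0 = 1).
q = 54/169

The pgf is f(s) = 3/13 + 11/234·s + 13/18·s². The extinction probability q is the smallest fixed point of f in [0, 1]. Setting s = f(s):
  13/18·s² + (11/234 − 1)·s + 3/13 = 0
  13/18·s² − (3/13 + 13/18)·s + 3/13 = 0
which factors as (s − 1)·(13/18·s − 3/13) = 0, giving roots s = 1 and s = (3/13)/(13/18) = 54/169.
Mean offspring μ = 11/234 + 2·13/18 = 349/234 > 1 (supercritical), so q < 1. The extinction probability is the smaller root: q = (3/13)/(13/18) = 54/169.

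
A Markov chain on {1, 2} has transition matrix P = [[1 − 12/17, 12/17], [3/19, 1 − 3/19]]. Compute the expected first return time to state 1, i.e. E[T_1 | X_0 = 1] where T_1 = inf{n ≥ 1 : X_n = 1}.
E[T_1 | X_0 = 1] = 1/π_1 = 93/17

For an irreducible recurrent Markov chain with stationary distribution π, E[T_i | X_0 = i] = 1/π_i (Kac's formula). Here π_1 = (3/19)/(12/17 + 3/19) = (3/19)/(279/323) = 17/93, so E[T_1 | X_0 = 1] = 1/π_1 = (12/17 + 3/19)/(3/19) = (279/323)/(3/19) = 93/17.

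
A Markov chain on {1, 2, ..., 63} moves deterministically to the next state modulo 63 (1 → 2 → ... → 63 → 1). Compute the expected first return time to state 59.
E[T_59 | X_0 = 59] = 63

The chain cycles deterministically, so starting at state 59 it returns in exactly 63 steps. Equivalently, the stationary distribution is uniform π_j = 1/63 for every state j, so by Kac's formula E[T_59] = 1/π_59 = 63.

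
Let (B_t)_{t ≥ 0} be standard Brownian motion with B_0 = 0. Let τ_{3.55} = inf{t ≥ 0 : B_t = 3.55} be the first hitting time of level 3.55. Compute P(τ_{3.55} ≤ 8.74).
P(τ_{3.55} ≤ 8.74) = 2(1 − Φ(3.55/√8.74)) = 2(1 − Φ(1.2008)) ≈ 0.2298

By the reflection principle for standard BM, P(τ_b ≤ t) = 2 · P(B_t ≥ b). Since B_t ~ N(0, t), P(B_t ≥ 3.55) = 1 − Φ(3.55/√t) = 1 − Φ(3.55/√8.74) = 1 − Φ(1.2008) ≈ 0.11491. Doubling: P(τ_{3.55} ≤ 8.74) ≈ 2 · 0.11491 = 0.22982 ≈ 0.2298.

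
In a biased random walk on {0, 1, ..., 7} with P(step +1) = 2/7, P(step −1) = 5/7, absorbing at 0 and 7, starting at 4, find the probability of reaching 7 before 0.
P(hit 7 before 0) = (1 − (5/2)^4) / (1 − (5/2)^7) = 1624/25999

Let u_k denote P(reach 7 before 0 | start at k). Boundary: u_0 = 0, u_7 = 1. Recurrence: u_k = 2/7·u_{k+1} + 5/7·u_{k-1} for 1 ≤ k ≤ 6. Try u_k = A + B·r^k with r = q/p = (5/7)/(2/7) = 5/2. Substitution satisfies the recurrence; boundary conditions give:
  u_k = (1 − r^k) / (1 − r^N) = (1 − (5/2)^4) / (1 − (5/2)^7) = 1624/25999.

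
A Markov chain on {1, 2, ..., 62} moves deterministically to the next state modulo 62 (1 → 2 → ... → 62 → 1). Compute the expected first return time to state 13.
E[T_13 | X_0 = 13] = 62

The chain cycles deterministically, so starting at state 13 it returns in exactly 62 steps. Equivalently, the stationary distribution is uniform π_j = 1/62 for every state j, so by Kac's formula E[T_13] = 1/π_13 = 62.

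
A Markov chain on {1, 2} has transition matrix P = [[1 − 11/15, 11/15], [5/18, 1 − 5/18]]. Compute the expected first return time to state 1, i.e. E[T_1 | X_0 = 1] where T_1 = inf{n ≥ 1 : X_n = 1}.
E[T_1 | X_0 = 1] = 1/π_1 = 91/25

For an irreducible recurrent Markov chain with stationary distribution π, E[T_i | X_0 = i] = 1/π_i (Kac's formula). Here π_1 = (5/18)/(11/15 + 5/18) = (5/18)/(91/90) = 25/91, so E[T_1 | X_0 = 1] = 1/π_1 = (11/15 + 5/18)/(5/18) = (91/90)/(5/18) = 91/25.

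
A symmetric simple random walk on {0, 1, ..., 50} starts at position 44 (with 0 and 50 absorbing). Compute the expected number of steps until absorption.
E[τ | X_0 = 44] = 264

Let v_k = E[τ | X_0 = k]. Boundary: v_0 = v_50 = 0. Recurrence: v_k = 1 + (v_{k-1} + v_{k+1})/2 for 1 ≤ k ≤ 49. The particular solution to v_k − (v_{k-1} + v_{k+1})/2 = 1 is v_k = −k^2. Adding homogeneous solution A + B k and matching boundaries gives v_k = k (50 − k). Substituting k = 44: v_44 = 44 · 6 = 264.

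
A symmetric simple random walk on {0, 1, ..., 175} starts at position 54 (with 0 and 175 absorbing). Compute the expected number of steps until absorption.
E[τ | X_0 = 54] = 6534

Let v_k = E[τ | X_0 = k]. Boundary: v_0 = v_175 = 0. Recurrence: v_k = 1 + (v_{k-1} + v_{k+1})/2 for 1 ≤ k ≤ 174. The particular solution to v_k − (v_{k-1} + v_{k+1})/2 = 1 is v_k = −k^2. Adding homogeneous solution A + B k and matching boundaries gives v_k = k (175 − k). Substituting k = 54: v_54 = 54 · 121 = 6534.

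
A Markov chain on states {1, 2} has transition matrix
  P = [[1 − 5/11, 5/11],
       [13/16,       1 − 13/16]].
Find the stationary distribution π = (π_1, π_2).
π_1 = 143/223, π_2 = 80/223

Solve πP = π with π_1 + π_2 = 1. From πP = π: π_1 · (1 − 5/11) + π_2 · 13/16 = π_1 ⇒ π_2 · 13/16 = π_1 · 5/11 ⇒ π_2/π_1 = (5/11)/(13/16) = 80/143. Together with π_1 + π_2 = 1:
  π_1 = (13/16)/(5/11 + 13/16) = (13/16)/(223/176) = 143/223,
  π_2 = (5/11)/(5/11 + 13/16) = (5/11)/(223/176) = 80/223.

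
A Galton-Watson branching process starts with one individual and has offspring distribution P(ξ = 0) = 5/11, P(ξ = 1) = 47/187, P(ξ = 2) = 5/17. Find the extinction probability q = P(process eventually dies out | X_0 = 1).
q = 1

Mean offspring μ = 0·5/11 + 1·47/187 + 2·5/17 = 157/187 ≤ 1. For μ ≤ 1 with offspring not concentrated at 1, the Galton-Watson process goes extinct almost surely, so q = 1.
(Algebraic check: The pgf is f(s) = 5/11 + 47/187·s + 5/17·s². The extinction probability q is the smallest fixed point of f in [0, 1]. Setting s = f(s):
  5/17·s² + (47/187 − 1)·s + 5/11 = 0
  5/17·s² − (5/11 + 5/17)·s + 5/11 = 0
which factors as (s − 1)·(5/17·s − 5/11) = 0, giving roots s = 1 and s = (5/11)/(5/17) = 17/11. Since 17/11 ≥ 1, the smallest root in [0, 1] is s = 1.)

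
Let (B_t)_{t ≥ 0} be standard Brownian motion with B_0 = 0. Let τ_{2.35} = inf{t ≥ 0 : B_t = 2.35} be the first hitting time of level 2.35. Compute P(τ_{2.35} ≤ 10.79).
P(τ_{2.35} ≤ 10.79) = 2(1 − Φ(2.35/√10.79)) = 2(1 − Φ(0.7154)) ≈ 0.4744

By the reflection principle for standard BM, P(τ_b ≤ t) = 2 · P(B_t ≥ b). Since B_t ~ N(0, t), P(B_t ≥ 2.35) = 1 − Φ(2.35/√t) = 1 − Φ(2.35/√10.79) = 1 − Φ(0.7154) ≈ 0.23718. Doubling: P(τ_{2.35} ≤ 10.79) ≈ 2 · 0.23718 = 0.47436 ≈ 0.4744.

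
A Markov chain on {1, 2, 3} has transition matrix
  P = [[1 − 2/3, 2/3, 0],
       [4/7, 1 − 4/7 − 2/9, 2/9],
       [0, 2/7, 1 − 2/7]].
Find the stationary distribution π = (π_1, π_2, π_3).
π = (27/83, 63/166, 49/166)

This is a birth-death chain on three states, which satisfies detailed balance: π_1 · P_{12} = π_2 · P_{21} and π_2 · P_{23} = π_3 · P_{32}.
From π_1 · 2/3 = π_2 · 4/7: π_2/π_1 = (2/3)/(4/7) = 7/6.
From π_2 · 2/9 = π_3 · 2/7: π_3/π_2 = (2/9)/(2/7) = 7/9.
Take π_1 proportional to 1; then unnormalized π = (1, 7/6, 49/54). Normalize by dividing by the sum 83/27:
  π = (27/83, 63/166, 49/166).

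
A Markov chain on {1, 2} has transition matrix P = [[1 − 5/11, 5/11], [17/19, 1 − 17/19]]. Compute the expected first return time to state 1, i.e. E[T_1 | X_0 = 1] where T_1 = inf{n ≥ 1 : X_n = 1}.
E[T_1 | X_0 = 1] = 1/π_1 = 282/187

For an irreducible recurrent Markov chain with stationary distribution π, E[T_i | X_0 = i] = 1/π_i (Kac's formula). Here π_1 = (17/19)/(5/11 + 17/19) = (17/19)/(282/209) = 187/282, so E[T_1 | X_0 = 1] = 1/π_1 = (5/11 + 17/19)/(17/19) = (282/209)/(17/19) = 282/187.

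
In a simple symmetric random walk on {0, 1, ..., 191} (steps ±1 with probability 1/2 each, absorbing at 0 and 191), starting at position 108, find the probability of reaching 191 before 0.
P(hit 191 before 0) = 108/191

Let u_k = P(hit 191 before 0 | start at k). Then u_0 = 0, u_191 = 1, and u_k = u_{k-1}/2 + u_{k+1}/2 for 1 ≤ k ≤ 190. This harmonic recurrence is solved by u_k = k/191, giving u_108 = 108/191.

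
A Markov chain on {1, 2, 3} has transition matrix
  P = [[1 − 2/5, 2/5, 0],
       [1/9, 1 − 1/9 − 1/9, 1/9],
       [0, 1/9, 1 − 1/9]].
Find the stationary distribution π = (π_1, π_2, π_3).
π = (5/41, 18/41, 18/41)

This is a birth-death chain on three states, which satisfies detailed balance: π_1 · P_{12} = π_2 · P_{21} and π_2 · P_{23} = π_3 · P_{32}.
From π_1 · 2/5 = π_2 · 1/9: π_2/π_1 = (2/5)/(1/9) = 18/5.
From π_2 · 1/9 = π_3 · 1/9: π_3/π_2 = (1/9)/(1/9) = 1.
Take π_1 proportional to 1; then unnormalized π = (1, 18/5, 18/5). Normalize by dividing by the sum 41/5:
  π = (5/41, 18/41, 18/41).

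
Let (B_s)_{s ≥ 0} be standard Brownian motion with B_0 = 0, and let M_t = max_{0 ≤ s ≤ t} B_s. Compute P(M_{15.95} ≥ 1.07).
P(M_{15.95} ≥ 1.07) = 2·P(B_{15.95} ≥ 1.07) = 2(1 − Φ(1.07/√15.95)) ≈ 0.7888

By the reflection principle for Brownian motion, P(M_t ≥ a) = 2 · P(B_t ≥ a) for a ≥ 0. Since B_t ~ N(0, t), P(B_t ≥ 1.07) = 1 − Φ(1.07/√t) = 1 − Φ(1.07/√15.95) = 1 − Φ(0.2679). So
  P(M_{15.95} ≥ 1.07) = 2(1 − Φ(0.2679)) ≈ 0.7888.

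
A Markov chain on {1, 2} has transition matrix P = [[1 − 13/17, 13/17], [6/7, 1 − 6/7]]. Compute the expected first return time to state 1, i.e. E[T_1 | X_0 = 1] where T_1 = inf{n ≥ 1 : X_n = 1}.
E[T_1 | X_0 = 1] = 1/π_1 = 193/102

For an irreducible recurrent Markov chain with stationary distribution π, E[T_i | X_0 = i] = 1/π_i (Kac's formula). Here π_1 = (6/7)/(13/17 + 6/7) = (6/7)/(193/119) = 102/193, so E[T_1 | X_0 = 1] = 1/π_1 = (13/17 + 6/7)/(6/7) = (193/119)/(6/7) = 193/102.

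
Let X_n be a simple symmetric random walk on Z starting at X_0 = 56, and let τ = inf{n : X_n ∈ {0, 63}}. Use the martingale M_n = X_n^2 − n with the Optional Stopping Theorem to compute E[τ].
E[τ] = 392

M_n = X_n^2 − n is a martingale (since E[X_{n+1}^2 | F_n] = X_n^2 + 1). By OST (τ has finite mean in a bounded region), E[M_τ] = E[M_0] = X_0^2 − 0 = 56^2 = 3136. Also E[M_τ] = E[X_τ^2] − E[τ]. The walk exits at 0 or 63, with P(hit 63 first) = 56/63, so E[X_τ^2] = 63^2 · 56/63 + 0 = 3528. Thus E[τ] = E[X_τ^2] − E[M_τ] = 3528 − 3136 = 392 = 56(63 − 56) = 392.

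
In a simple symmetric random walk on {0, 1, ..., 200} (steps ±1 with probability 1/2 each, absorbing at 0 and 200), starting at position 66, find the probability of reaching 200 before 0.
P(hit 200 before 0) = 66/200 = 33/100

Let u_k = P(hit 200 before 0 | start at k). Then u_0 = 0, u_200 = 1, and u_k = u_{k-1}/2 + u_{k+1}/2 for 1 ≤ k ≤ 199. This harmonic recurrence is solved by u_k = k/200, giving u_66 = 66/200 = 33/100.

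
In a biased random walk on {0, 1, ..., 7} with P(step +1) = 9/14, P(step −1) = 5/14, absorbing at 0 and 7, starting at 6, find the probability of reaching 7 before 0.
P(hit 7 before 0) = (1 − (5/9)^6) / (1 − (5/9)^7) = 1160586/1176211

Let u_k denote P(reach 7 before 0 | start at k). Boundary: u_0 = 0, u_7 = 1. Recurrence: u_k = 9/14·u_{k+1} + 5/14·u_{k-1} for 1 ≤ k ≤ 6. Try u_k = A + B·r^k with r = q/p = (5/14)/(9/14) = 5/9. Substitution satisfies the recurrence; boundary conditions give:
  u_k = (1 − r^k) / (1 − r^N) = (1 − (5/9)^6) / (1 − (5/9)^7) = 1160586/1176211.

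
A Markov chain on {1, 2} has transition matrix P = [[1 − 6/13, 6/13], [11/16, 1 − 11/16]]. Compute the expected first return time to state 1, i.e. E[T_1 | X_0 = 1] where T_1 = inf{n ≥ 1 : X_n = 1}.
E[T_1 | X_0 = 1] = 1/π_1 = 239/143

For an irreducible recurrent Markov chain with stationary distribution π, E[T_i | X_0 = i] = 1/π_i (Kac's formula). Here π_1 = (11/16)/(6/13 + 11/16) = (11/16)/(239/208) = 143/239, so E[T_1 | X_0 = 1] = 1/π_1 = (6/13 + 11/16)/(11/16) = (239/208)/(11/16) = 239/143.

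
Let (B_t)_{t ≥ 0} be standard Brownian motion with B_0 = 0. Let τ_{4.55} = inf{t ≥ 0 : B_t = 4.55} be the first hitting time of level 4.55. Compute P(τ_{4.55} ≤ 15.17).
P(τ_{4.55} ≤ 15.17) = 2(1 − Φ(4.55/√15.17)) = 2(1 − Φ(1.1682)) ≈ 0.2427

By the reflection principle for standard BM, P(τ_b ≤ t) = 2 · P(B_t ≥ b). Since B_t ~ N(0, t), P(B_t ≥ 4.55) = 1 − Φ(4.55/√t) = 1 − Φ(4.55/√15.17) = 1 − Φ(1.1682) ≈ 0.12136. Doubling: P(τ_{4.55} ≤ 15.17) ≈ 2 · 0.12136 = 0.24272 ≈ 0.2427.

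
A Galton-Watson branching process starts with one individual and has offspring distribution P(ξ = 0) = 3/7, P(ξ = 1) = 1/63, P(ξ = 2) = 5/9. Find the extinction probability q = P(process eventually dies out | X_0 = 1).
q = 27/35

The pgf is f(s) = 3/7 + 1/63·s + 5/9·s². The extinction probability q is the smallest fixed point of f in [0, 1]. Setting s = f(s):
  5/9·s² + (1/63 − 1)·s + 3/7 = 0
  5/9·s² − (3/7 + 5/9)·s + 3/7 = 0
which factors as (s − 1)·(5/9·s − 3/7) = 0, giving roots s = 1 and s = (3/7)/(5/9) = 27/35.
Mean offspring μ = 1/63 + 2·5/9 = 71/63 > 1 (supercritical), so q < 1. The extinction probability is the smaller root: q = (3/7)/(5/9) = 27/35.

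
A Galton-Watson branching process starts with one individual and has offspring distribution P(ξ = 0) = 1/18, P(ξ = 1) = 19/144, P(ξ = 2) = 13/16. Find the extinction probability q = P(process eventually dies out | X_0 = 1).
q = 8/117

The pgf is f(s) = 1/18 + 19/144·s + 13/16·s². The extinction probability q is the smallest fixed point of f in [0, 1]. Setting s = f(s):
  13/16·s² + (19/144 − 1)·s + 1/18 = 0
  13/16·s² − (1/18 + 13/16)·s + 1/18 = 0
which factors as (s − 1)·(13/16·s − 1/18) = 0, giving roots s = 1 and s = (1/18)/(13/16) = 8/117.
Mean offspring μ = 19/144 + 2·13/16 = 253/144 > 1 (supercritical), so q < 1. The extinction probability is the smaller root: q = (1/18)/(13/16) = 8/117.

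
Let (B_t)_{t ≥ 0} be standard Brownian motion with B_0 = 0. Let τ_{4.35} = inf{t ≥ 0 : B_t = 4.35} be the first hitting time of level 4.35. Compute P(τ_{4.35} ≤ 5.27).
P(τ_{4.35} ≤ 5.27) = 2(1 − Φ(4.35/√5.27)) = 2(1 − Φ(1.8949)) ≈ 0.0581

By the reflection principle for standard BM, P(τ_b ≤ t) = 2 · P(B_t ≥ b). Since B_t ~ N(0, t), P(B_t ≥ 4.35) = 1 − Φ(4.35/√t) = 1 − Φ(4.35/√5.27) = 1 − Φ(1.8949) ≈ 0.02905. Doubling: P(τ_{4.35} ≤ 5.27) ≈ 2 · 0.02905 = 0.05810 ≈ 0.0581.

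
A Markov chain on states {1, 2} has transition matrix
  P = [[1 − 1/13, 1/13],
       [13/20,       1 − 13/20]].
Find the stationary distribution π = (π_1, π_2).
π_1 = 169/189, π_2 = 20/189

Solve πP = π with π_1 + π_2 = 1. From πP = π: π_1 · (1 − 1/13) + π_2 · 13/20 = π_1 ⇒ π_2 · 13/20 = π_1 · 1/13 ⇒ π_2/π_1 = (1/13)/(13/20) = 20/169. Together with π_1 + π_2 = 1:
  π_1 = (13/20)/(1/13 + 13/20) = (13/20)/(189/260) = 169/189,
  π_2 = (1/13)/(1/13 + 13/20) = (1/13)/(189/260) = 20/189.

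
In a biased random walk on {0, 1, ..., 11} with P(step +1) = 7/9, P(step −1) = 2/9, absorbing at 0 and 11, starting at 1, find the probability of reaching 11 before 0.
P(hit 11 before 0) = (1 − (2/7)^1) / (1 − (2/7)^11) = 282475249/395464939

Let u_k denote P(reach 11 before 0 | start at k). Boundary: u_0 = 0, u_11 = 1. Recurrence: u_k = 7/9·u_{k+1} + 2/9·u_{k-1} for 1 ≤ k ≤ 10. Try u_k = A + B·r^k with r = q/p = (2/9)/(7/9) = 2/7. Substitution satisfies the recurrence; boundary conditions give:
  u_k = (1 − r^k) / (1 − r^N) = (1 − (2/7)^1) / (1 − (2/7)^11) = 282475249/395464939.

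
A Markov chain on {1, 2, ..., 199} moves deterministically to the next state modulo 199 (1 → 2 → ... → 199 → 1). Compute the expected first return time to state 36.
E[T_36 | X_0 = 36] = 199

The chain cycles deterministically, so starting at state 36 it returns in exactly 199 steps. Equivalently, the stationary distribution is uniform π_j = 1/199 for every state j, so by Kac's formula E[T_36] = 1/π_36 = 199.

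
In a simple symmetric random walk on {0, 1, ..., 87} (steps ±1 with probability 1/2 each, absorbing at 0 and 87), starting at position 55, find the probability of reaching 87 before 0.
P(hit 87 before 0) = 55/87

Let u_k = P(hit 87 before 0 | start at k). Then u_0 = 0, u_87 = 1, and u_k = u_{k-1}/2 + u_{k+1}/2 for 1 ≤ k ≤ 86. This harmonic recurrence is solved by u_k = k/87, giving u_55 = 55/87.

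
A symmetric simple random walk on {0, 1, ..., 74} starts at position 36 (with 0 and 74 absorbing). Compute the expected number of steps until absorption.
E[τ | X_0 = 36] = 1368

Let v_k = E[τ | X_0 = k]. Boundary: v_0 = v_74 = 0. Recurrence: v_k = 1 + (v_{k-1} + v_{k+1})/2 for 1 ≤ k ≤ 73. The particular solution to v_k − (v_{k-1} + v_{k+1})/2 = 1 is v_k = −k^2. Adding homogeneous solution A + B k and matching boundaries gives v_k = k (74 − k). Substituting k = 36: v_36 = 36 · 38 = 1368.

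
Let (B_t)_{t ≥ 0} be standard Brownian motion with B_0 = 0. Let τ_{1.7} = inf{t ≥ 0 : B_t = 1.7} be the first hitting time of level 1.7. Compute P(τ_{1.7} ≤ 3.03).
P(τ_{1.7} ≤ 3.03) = 2(1 − Φ(1.7/√3.03)) = 2(1 − Φ(0.9766)) ≈ 0.3288

By the reflection principle for standard BM, P(τ_b ≤ t) = 2 · P(B_t ≥ b). Since B_t ~ N(0, t), P(B_t ≥ 1.7) = 1 − Φ(1.7/√t) = 1 − Φ(1.7/√3.03) = 1 − Φ(0.9766) ≈ 0.16438. Doubling: P(τ_{1.7} ≤ 3.03) ≈ 2 · 0.16438 = 0.32876 ≈ 0.3288.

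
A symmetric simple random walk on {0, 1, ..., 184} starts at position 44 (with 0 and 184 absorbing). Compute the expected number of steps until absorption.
E[τ | X_0 = 44] = 6160

Let v_k = E[τ | X_0 = k]. Boundary: v_0 = v_184 = 0. Recurrence: v_k = 1 + (v_{k-1} + v_{k+1})/2 for 1 ≤ k ≤ 183. The particular solution to v_k − (v_{k-1} + v_{k+1})/2 = 1 is v_k = −k^2. Adding homogeneous solution A + B k and matching boundaries gives v_k = k (184 − k). Substituting k = 44: v_44 = 44 · 140 = 6160.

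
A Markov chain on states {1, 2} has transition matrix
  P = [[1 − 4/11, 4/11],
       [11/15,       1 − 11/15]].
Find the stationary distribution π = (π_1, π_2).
π_1 = 121/181, π_2 = 60/181

Solve πP = π with π_1 + π_2 = 1. From πP = π: π_1 · (1 − 4/11) + π_2 · 11/15 = π_1 ⇒ π_2 · 11/15 = π_1 · 4/11 ⇒ π_2/π_1 = (4/11)/(11/15) = 60/121. Together with π_1 + π_2 = 1:
  π_1 = (11/15)/(4/11 + 11/15) = (11/15)/(181/165) = 121/181,
  π_2 = (4/11)/(4/11 + 11/15) = (4/11)/(181/165) = 60/181.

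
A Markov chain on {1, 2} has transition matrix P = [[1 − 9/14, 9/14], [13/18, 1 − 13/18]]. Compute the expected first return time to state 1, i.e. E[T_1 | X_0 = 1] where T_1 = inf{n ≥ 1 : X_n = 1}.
E[T_1 | X_0 = 1] = 1/π_1 = 172/91

For an irreducible recurrent Markov chain with stationary distribution π, E[T_i | X_0 = i] = 1/π_i (Kac's formula). Here π_1 = (13/18)/(9/14 + 13/18) = (13/18)/(86/63) = 91/172, so E[T_1 | X_0 = 1] = 1/π_1 = (9/14 + 13/18)/(13/18) = (86/63)/(13/18) = 172/91.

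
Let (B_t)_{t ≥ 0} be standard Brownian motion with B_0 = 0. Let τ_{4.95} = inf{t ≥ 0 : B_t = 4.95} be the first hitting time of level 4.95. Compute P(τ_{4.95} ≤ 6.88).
P(τ_{4.95} ≤ 6.88) = 2(1 − Φ(4.95/√6.88)) = 2(1 − Φ(1.8872)) ≈ 0.0591

By the reflection principle for standard BM, P(τ_b ≤ t) = 2 · P(B_t ≥ b). Since B_t ~ N(0, t), P(B_t ≥ 4.95) = 1 − Φ(4.95/√t) = 1 − Φ(4.95/√6.88) = 1 − Φ(1.8872) ≈ 0.02957. Doubling: P(τ_{4.95} ≤ 6.88) ≈ 2 · 0.02957 = 0.05914 ≈ 0.0591.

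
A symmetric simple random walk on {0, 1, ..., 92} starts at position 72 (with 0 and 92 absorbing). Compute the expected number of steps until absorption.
E[τ | X_0 = 72] = 1440

Let v_k = E[τ | X_0 = k]. Boundary: v_0 = v_92 = 0. Recurrence: v_k = 1 + (v_{k-1} + v_{k+1})/2 for 1 ≤ k ≤ 91. The particular solution to v_k − (v_{k-1} + v_{k+1})/2 = 1 is v_k = −k^2. Adding homogeneous solution A + B k and matching boundaries gives v_k = k (92 − k). Substituting k = 72: v_72 = 72 · 20 = 1440.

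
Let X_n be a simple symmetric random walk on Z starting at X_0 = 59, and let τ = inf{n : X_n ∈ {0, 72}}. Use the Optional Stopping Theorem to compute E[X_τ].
E[X_τ] = 59

X_n is a martingale and τ is a bounded-mean stopping time (indeed τ is finite a.s. with bounded expectation since the walk is in a bounded region). By the OST, E[X_τ] = E[X_0] = 59. Equivalently: E[X_τ] = 72 · P(hit 72 first) + 0 · P(hit 0 first) = 72 · (59/72) = 59.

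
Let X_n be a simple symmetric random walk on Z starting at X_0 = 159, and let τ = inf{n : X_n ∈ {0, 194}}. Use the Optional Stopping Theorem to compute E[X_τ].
E[X_τ] = 159

X_n is a martingale and τ is a bounded-mean stopping time (indeed τ is finite a.s. with bounded expectation since the walk is in a bounded region). By the OST, E[X_τ] = E[X_0] = 159. Equivalently: E[X_τ] = 194 · P(hit 194 first) + 0 · P(hit 0 first) = 194 · (159/194) = 159.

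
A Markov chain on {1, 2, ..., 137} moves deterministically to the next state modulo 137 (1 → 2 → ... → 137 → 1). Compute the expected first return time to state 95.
E[T_95 | X_0 = 95] = 137

The chain cycles deterministically, so starting at state 95 it returns in exactly 137 steps. Equivalently, the stationary distribution is uniform π_j = 1/137 for every state j, so by Kac's formula E[T_95] = 1/π_95 = 137.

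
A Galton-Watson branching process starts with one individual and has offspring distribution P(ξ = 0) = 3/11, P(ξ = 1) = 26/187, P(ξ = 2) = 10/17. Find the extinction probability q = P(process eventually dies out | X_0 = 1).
q = 51/110

The pgf is f(s) = 3/11 + 26/187·s + 10/17·s². The extinction probability q is the smallest fixed point of f in [0, 1]. Setting s = f(s):
  10/17·s² + (26/187 − 1)·s + 3/11 = 0
  10/17·s² − (3/11 + 10/17)·s + 3/11 = 0
which factors as (s − 1)·(10/17·s − 3/11) = 0, giving roots s = 1 and s = (3/11)/(10/17) = 51/110.
Mean offspring μ = 26/187 + 2·10/17 = 246/187 > 1 (supercritical), so q < 1. The extinction probability is the smaller root: q = (3/11)/(10/17) = 51/110.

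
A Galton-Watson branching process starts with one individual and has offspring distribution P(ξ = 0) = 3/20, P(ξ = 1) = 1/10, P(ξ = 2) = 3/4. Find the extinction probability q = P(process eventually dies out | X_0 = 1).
q = 1/5

The pgf is f(s) = 3/20 + 1/10·s + 3/4·s². The extinction probability q is the smallest fixed point of f in [0, 1]. Setting s = f(s):
  3/4·s² + (1/10 − 1)·s + 3/20 = 0
  3/4·s² − (3/20 + 3/4)·s + 3/20 = 0
which factors as (s − 1)·(3/4·s − 3/20) = 0, giving roots s = 1 and s = (3/20)/(3/4) = 1/5.
Mean offspring μ = 1/10 + 2·3/4 = 8/5 > 1 (supercritical), so q < 1. The extinction probability is the smaller root: q = (3/20)/(3/4) = 1/5.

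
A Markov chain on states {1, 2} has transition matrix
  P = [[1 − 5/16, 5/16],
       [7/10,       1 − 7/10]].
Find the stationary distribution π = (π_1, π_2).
π_1 = 56/81, π_2 = 25/81

Solve πP = π with π_1 + π_2 = 1. From πP = π: π_1 · (1 − 5/16) + π_2 · 7/10 = π_1 ⇒ π_2 · 7/10 = π_1 · 5/16 ⇒ π_2/π_1 = (5/16)/(7/10) = 25/56. Together with π_1 + π_2 = 1:
  π_1 = (7/10)/(5/16 + 7/10) = (7/10)/(81/80) = 56/81,
  π_2 = (5/16)/(5/16 + 7/10) = (5/16)/(81/80) = 25/81.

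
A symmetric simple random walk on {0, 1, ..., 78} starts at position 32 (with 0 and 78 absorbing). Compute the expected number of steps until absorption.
E[τ | X_0 = 32] = 1472

Let v_k = E[τ | X_0 = k]. Boundary: v_0 = v_78 = 0. Recurrence: v_k = 1 + (v_{k-1} + v_{k+1})/2 for 1 ≤ k ≤ 77. The particular solution to v_k − (v_{k-1} + v_{k+1})/2 = 1 is v_k = −k^2. Adding homogeneous solution A + B k and matching boundaries gives v_k = k (78 − k). Substituting k = 32: v_32 = 32 · 46 = 1472.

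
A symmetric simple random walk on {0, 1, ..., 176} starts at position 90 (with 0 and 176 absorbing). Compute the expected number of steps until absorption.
E[τ | X_0 = 90] = 7740

Let v_k = E[τ | X_0 = k]. Boundary: v_0 = v_176 = 0. Recurrence: v_k = 1 + (v_{k-1} + v_{k+1})/2 for 1 ≤ k ≤ 175. The particular solution to v_k − (v_{k-1} + v_{k+1})/2 = 1 is v_k = −k^2. Adding homogeneous solution A + B k and matching boundaries gives v_k = k (176 − k). Substituting k = 90: v_90 = 90 · 86 = 7740.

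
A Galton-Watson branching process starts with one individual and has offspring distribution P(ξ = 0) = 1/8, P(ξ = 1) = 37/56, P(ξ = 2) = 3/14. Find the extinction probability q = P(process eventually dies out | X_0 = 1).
q = 7/12

The pgf is f(s) = 1/8 + 37/56·s + 3/14·s². The extinction probability q is the smallest fixed point of f in [0, 1]. Setting s = f(s):
  3/14·s² + (37/56 − 1)·s + 1/8 = 0
  3/14·s² − (1/8 + 3/14)·s + 1/8 = 0
which factors as (s − 1)·(3/14·s − 1/8) = 0, giving roots s = 1 and s = (1/8)/(3/14) = 7/12.
Mean offspring μ = 37/56 + 2·3/14 = 61/56 > 1 (supercritical), so q < 1. The extinction probability is the smaller root: q = (1/8)/(3/14) = 7/12.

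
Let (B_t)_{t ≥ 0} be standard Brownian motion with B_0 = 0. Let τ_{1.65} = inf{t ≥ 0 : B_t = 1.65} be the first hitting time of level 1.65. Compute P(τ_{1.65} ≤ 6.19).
P(τ_{1.65} ≤ 6.19) = 2(1 − Φ(1.65/√6.19)) = 2(1 − Φ(0.6632)) ≈ 0.5072

By the reflection principle for standard BM, P(τ_b ≤ t) = 2 · P(B_t ≥ b). Since B_t ~ N(0, t), P(B_t ≥ 1.65) = 1 − Φ(1.65/√t) = 1 − Φ(1.65/√6.19) = 1 − Φ(0.6632) ≈ 0.25360. Doubling: P(τ_{1.65} ≤ 6.19) ≈ 2 · 0.25360 = 0.50720 ≈ 0.5072.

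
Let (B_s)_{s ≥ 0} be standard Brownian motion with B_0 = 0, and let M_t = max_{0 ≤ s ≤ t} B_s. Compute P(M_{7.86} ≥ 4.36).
P(M_{7.86} ≥ 4.36) = 2·P(B_{7.86} ≥ 4.36) = 2(1 − Φ(4.36/√7.86)) ≈ 0.1199

By the reflection principle for Brownian motion, P(M_t ≥ a) = 2 · P(B_t ≥ a) for a ≥ 0. Since B_t ~ N(0, t), P(B_t ≥ 4.36) = 1 − Φ(4.36/√t) = 1 − Φ(4.36/√7.86) = 1 − Φ(1.5552). So
  P(M_{7.86} ≥ 4.36) = 2(1 − Φ(1.5552)) ≈ 0.1199.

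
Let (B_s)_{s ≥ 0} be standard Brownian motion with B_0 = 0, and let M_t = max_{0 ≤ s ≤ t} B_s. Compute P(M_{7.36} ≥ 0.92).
P(M_{7.36} ≥ 0.92) = 2·P(B_{7.36} ≥ 0.92) = 2(1 − Φ(0.92/√7.36)) ≈ 0.7345

By the reflection principle for Brownian motion, P(M_t ≥ a) = 2 · P(B_t ≥ a) for a ≥ 0. Since B_t ~ N(0, t), P(B_t ≥ 0.92) = 1 − Φ(0.92/√t) = 1 − Φ(0.92/√7.36) = 1 − Φ(0.3391). So
  P(M_{7.36} ≥ 0.92) = 2(1 − Φ(0.3391)) ≈ 0.7345.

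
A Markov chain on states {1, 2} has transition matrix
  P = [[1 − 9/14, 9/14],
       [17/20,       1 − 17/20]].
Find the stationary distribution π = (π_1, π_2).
π_1 = 119/209, π_2 = 90/209

Solve πP = π with π_1 + π_2 = 1. From πP = π: π_1 · (1 − 9/14) + π_2 · 17/20 = π_1 ⇒ π_2 · 17/20 = π_1 · 9/14 ⇒ π_2/π_1 = (9/14)/(17/20) = 90/119. Together with π_1 + π_2 = 1:
  π_1 = (17/20)/(9/14 + 17/20) = (17/20)/(209/140) = 119/209,
  π_2 = (9/14)/(9/14 + 17/20) = (9/14)/(209/140) = 90/209.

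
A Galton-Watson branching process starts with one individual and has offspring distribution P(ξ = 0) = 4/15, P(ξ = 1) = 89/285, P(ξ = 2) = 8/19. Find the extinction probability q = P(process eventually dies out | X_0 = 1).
q = 19/30

The pgf is f(s) = 4/15 + 89/285·s + 8/19·s². The extinction probability q is the smallest fixed point of f in [0, 1]. Setting s = f(s):
  8/19·s² + (89/285 − 1)·s + 4/15 = 0
  8/19·s² − (4/15 + 8/19)·s + 4/15 = 0
which factors as (s − 1)·(8/19·s − 4/15) = 0, giving roots s = 1 and s = (4/15)/(8/19) = 19/30.
Mean offspring μ = 89/285 + 2·8/19 = 329/285 > 1 (supercritical), so q < 1. The extinction probability is the smaller root: q = (4/15)/(8/19) = 19/30.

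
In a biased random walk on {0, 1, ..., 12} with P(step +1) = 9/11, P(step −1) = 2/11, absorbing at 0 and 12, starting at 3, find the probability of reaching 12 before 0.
P(hit 12 before 0) = (1 − (2/9)^3) / (1 − (2/9)^12) = 387420489/391719185

Let u_k denote P(reach 12 before 0 | start at k). Boundary: u_0 = 0, u_12 = 1. Recurrence: u_k = 9/11·u_{k+1} + 2/11·u_{k-1} for 1 ≤ k ≤ 11. Try u_k = A + B·r^k with r = q/p = (2/11)/(9/11) = 2/9. Substitution satisfies the recurrence; boundary conditions give:
  u_k = (1 − r^k) / (1 − r^N) = (1 − (2/9)^3) / (1 − (2/9)^12) = 387420489/391719185.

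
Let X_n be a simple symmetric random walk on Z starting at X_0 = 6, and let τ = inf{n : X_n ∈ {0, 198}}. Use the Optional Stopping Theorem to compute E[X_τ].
E[X_τ] = 6

X_n is a martingale and τ is a bounded-mean stopping time (indeed τ is finite a.s. with bounded expectation since the walk is in a bounded region). By the OST, E[X_τ] = E[X_0] = 6. Equivalently: E[X_τ] = 198 · P(hit 198 first) + 0 · P(hit 0 first) = 198 · (6/198) = 6.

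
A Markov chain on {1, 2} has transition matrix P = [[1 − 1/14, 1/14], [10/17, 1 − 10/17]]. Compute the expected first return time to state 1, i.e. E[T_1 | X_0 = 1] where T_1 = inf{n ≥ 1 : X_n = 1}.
E[T_1 | X_0 = 1] = 1/π_1 = 157/140

For an irreducible recurrent Markov chain with stationary distribution π, E[T_i | X_0 = i] = 1/π_i (Kac's formula). Here π_1 = (10/17)/(1/14 + 10/17) = (10/17)/(157/238) = 140/157, so E[T_1 | X_0 = 1] = 1/π_1 = (1/14 + 10/17)/(10/17) = (157/238)/(10/17) = 157/140.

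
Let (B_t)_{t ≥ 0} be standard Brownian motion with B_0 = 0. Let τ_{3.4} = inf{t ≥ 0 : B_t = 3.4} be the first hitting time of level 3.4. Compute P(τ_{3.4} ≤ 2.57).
P(τ_{3.4} ≤ 2.57) = 2(1 − Φ(3.4/√2.57)) = 2(1 − Φ(2.1209)) ≈ 0.0339

By the reflection principle for standard BM, P(τ_b ≤ t) = 2 · P(B_t ≥ b). Since B_t ~ N(0, t), P(B_t ≥ 3.4) = 1 − Φ(3.4/√t) = 1 − Φ(3.4/√2.57) = 1 − Φ(2.1209) ≈ 0.01697. Doubling: P(τ_{3.4} ≤ 2.57) ≈ 2 · 0.01697 = 0.03394 ≈ 0.0339.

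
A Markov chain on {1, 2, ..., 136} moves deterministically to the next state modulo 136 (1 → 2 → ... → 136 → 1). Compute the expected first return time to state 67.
E[T_67 | X_0 = 67] = 136

The chain cycles deterministically, so starting at state 67 it returns in exactly 136 steps. Equivalently, the stationary distribution is uniform π_j = 1/136 for every state j, so by Kac's formula E[T_67] = 1/π_67 = 136.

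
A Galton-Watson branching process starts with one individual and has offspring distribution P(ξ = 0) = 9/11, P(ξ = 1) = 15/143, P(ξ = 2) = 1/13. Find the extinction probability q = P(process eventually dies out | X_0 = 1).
q = 1

Mean offspring μ = 0·9/11 + 1·15/143 + 2·1/13 = 37/143 ≤ 1. For μ ≤ 1 with offspring not concentrated at 1, the Galton-Watson process goes extinct almost surely, so q = 1.
(Algebraic check: The pgf is f(s) = 9/11 + 15/143·s + 1/13·s². The extinction probability q is the smallest fixed point of f in [0, 1]. Setting s = f(s):
  1/13·s² + (15/143 − 1)·s + 9/11 = 0
  1/13·s² − (9/11 + 1/13)·s + 9/11 = 0
which factors as (s − 1)·(1/13·s − 9/11) = 0, giving roots s = 1 and s = (9/11)/(1/13) = 117/11. Since 117/11 ≥ 1, the smallest root in [0, 1] is s = 1.)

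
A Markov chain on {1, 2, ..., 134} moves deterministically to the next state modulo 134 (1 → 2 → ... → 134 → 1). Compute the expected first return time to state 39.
E[T_39 | X_0 = 39] = 134

The chain cycles deterministically, so starting at state 39 it returns in exactly 134 steps. Equivalently, the stationary distribution is uniform π_j = 1/134 for every state j, so by Kac's formula E[T_39] = 1/π_39 = 134.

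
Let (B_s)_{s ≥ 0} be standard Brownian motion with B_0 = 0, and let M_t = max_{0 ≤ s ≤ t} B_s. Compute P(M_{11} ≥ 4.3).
P(M_{11} ≥ 4.3) = 2·P(B_{11} ≥ 4.3) = 2(1 − Φ(4.3/√11)) ≈ 0.1948

By the reflection principle for Brownian motion, P(M_t ≥ a) = 2 · P(B_t ≥ a) for a ≥ 0. Since B_t ~ N(0, t), P(B_t ≥ 4.3) = 1 − Φ(4.3/√t) = 1 − Φ(4.3/√11) = 1 − Φ(1.2965). So
  P(M_{11} ≥ 4.3) = 2(1 − Φ(1.2965)) ≈ 0.1948.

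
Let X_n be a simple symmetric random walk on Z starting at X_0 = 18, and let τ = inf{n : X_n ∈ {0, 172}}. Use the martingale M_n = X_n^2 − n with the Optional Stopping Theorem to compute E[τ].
E[τ] = 2772

M_n = X_n^2 − n is a martingale (since E[X_{n+1}^2 | F_n] = X_n^2 + 1). By OST (τ has finite mean in a bounded region), E[M_τ] = E[M_0] = X_0^2 − 0 = 18^2 = 324. Also E[M_τ] = E[X_τ^2] − E[τ]. The walk exits at 0 or 172, with P(hit 172 first) = 18/172, so E[X_τ^2] = 172^2 · 18/172 + 0 = 3096. Thus E[τ] = E[X_τ^2] − E[M_τ] = 3096 − 324 = 2772 = 18(172 − 18) = 2772.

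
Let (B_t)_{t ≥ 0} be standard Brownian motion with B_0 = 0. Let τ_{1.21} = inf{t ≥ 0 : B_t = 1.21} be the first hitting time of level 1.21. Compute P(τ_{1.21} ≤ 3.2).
P(τ_{1.21} ≤ 3.2) = 2(1 − Φ(1.21/√3.2)) = 2(1 − Φ(0.6764)) ≈ 0.4988

By the reflection principle for standard BM, P(τ_b ≤ t) = 2 · P(B_t ≥ b). Since B_t ~ N(0, t), P(B_t ≥ 1.21) = 1 − Φ(1.21/√t) = 1 − Φ(1.21/√3.2) = 1 − Φ(0.6764) ≈ 0.24939. Doubling: P(τ_{1.21} ≤ 3.2) ≈ 2 · 0.24939 = 0.49878 ≈ 0.4988.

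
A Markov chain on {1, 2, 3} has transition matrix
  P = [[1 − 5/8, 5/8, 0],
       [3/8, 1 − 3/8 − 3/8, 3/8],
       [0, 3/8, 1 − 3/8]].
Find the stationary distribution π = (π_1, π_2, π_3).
π = (3/13, 5/13, 5/13)

This is a birth-death chain on three states, which satisfies detailed balance: π_1 · P_{12} = π_2 · P_{21} and π_2 · P_{23} = π_3 · P_{32}.
From π_1 · 5/8 = π_2 · 3/8: π_2/π_1 = (5/8)/(3/8) = 5/3.
From π_2 · 3/8 = π_3 · 3/8: π_3/π_2 = (3/8)/(3/8) = 1.
Take π_1 proportional to 1; then unnormalized π = (1, 5/3, 5/3). Normalize by dividing by the sum 13/3:
  π = (3/13, 5/13, 5/13).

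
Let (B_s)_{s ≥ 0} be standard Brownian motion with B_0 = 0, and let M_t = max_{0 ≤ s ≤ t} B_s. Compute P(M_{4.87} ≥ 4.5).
P(M_{4.87} ≥ 4.5) = 2·P(B_{4.87} ≥ 4.5) = 2(1 − Φ(4.5/√4.87)) ≈ 0.0414

By the reflection principle for Brownian motion, P(M_t ≥ a) = 2 · P(B_t ≥ a) for a ≥ 0. Since B_t ~ N(0, t), P(B_t ≥ 4.5) = 1 − Φ(4.5/√t) = 1 − Φ(4.5/√4.87) = 1 − Φ(2.0391). So
  P(M_{4.87} ≥ 4.5) = 2(1 − Φ(2.0391)) ≈ 0.0414.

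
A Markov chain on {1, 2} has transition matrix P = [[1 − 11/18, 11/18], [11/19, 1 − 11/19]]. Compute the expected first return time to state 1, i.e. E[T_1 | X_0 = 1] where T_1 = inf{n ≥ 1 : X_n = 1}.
E[T_1 | X_0 = 1] = 1/π_1 = 37/18

For an irreducible recurrent Markov chain with stationary distribution π, E[T_i | X_0 = i] = 1/π_i (Kac's formula). Here π_1 = (11/19)/(11/18 + 11/19) = (11/19)/(407/342) = 18/37, so E[T_1 | X_0 = 1] = 1/π_1 = (11/18 + 11/19)/(11/19) = (407/342)/(11/19) = 37/18.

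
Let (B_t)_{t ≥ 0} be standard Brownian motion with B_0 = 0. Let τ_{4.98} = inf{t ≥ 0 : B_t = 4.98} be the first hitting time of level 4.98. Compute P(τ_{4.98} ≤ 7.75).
P(τ_{4.98} ≤ 7.75) = 2(1 − Φ(4.98/√7.75)) = 2(1 − Φ(1.7889)) ≈ 0.0736

By the reflection principle for standard BM, P(τ_b ≤ t) = 2 · P(B_t ≥ b). Since B_t ~ N(0, t), P(B_t ≥ 4.98) = 1 − Φ(4.98/√t) = 1 − Φ(4.98/√7.75) = 1 − Φ(1.7889) ≈ 0.03682. Doubling: P(τ_{4.98} ≤ 7.75) ≈ 2 · 0.03682 = 0.07364 ≈ 0.0736.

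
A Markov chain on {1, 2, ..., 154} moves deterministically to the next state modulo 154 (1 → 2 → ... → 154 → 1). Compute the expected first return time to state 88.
E[T_88 | X_0 = 88] = 154

The chain cycles deterministically, so starting at state 88 it returns in exactly 154 steps. Equivalently, the stationary distribution is uniform π_j = 1/154 for every state j, so by Kac's formula E[T_88] = 1/π_88 = 154.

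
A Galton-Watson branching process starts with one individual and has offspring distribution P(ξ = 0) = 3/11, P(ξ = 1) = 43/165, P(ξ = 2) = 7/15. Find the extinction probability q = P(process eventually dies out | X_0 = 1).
q = 45/77

The pgf is f(s) = 3/11 + 43/165·s + 7/15·s². The extinction probability q is the smallest fixed point of f in [0, 1]. Setting s = f(s):
  7/15·s² + (43/165 − 1)·s + 3/11 = 0
  7/15·s² − (3/11 + 7/15)·s + 3/11 = 0
which factors as (s − 1)·(7/15·s − 3/11) = 0, giving roots s = 1 and s = (3/11)/(7/15) = 45/77.
Mean offspring μ = 43/165 + 2·7/15 = 197/165 > 1 (supercritical), so q < 1. The extinction probability is the smaller root: q = (3/11)/(7/15) = 45/77.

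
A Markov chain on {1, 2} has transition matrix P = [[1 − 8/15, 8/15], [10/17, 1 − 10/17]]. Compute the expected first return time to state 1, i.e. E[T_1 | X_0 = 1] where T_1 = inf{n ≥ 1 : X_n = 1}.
E[T_1 | X_0 = 1] = 1/π_1 = 143/75

For an irreducible recurrent Markov chain with stationary distribution π, E[T_i | X_0 = i] = 1/π_i (Kac's formula). Here π_1 = (10/17)/(8/15 + 10/17) = (10/17)/(286/255) = 75/143, so E[T_1 | X_0 = 1] = 1/π_1 = (8/15 + 10/17)/(10/17) = (286/255)/(10/17) = 143/75.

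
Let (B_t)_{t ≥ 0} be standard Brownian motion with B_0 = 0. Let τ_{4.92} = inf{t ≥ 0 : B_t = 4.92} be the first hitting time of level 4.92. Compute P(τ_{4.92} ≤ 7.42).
P(τ_{4.92} ≤ 7.42) = 2(1 − Φ(4.92/√7.42)) = 2(1 − Φ(1.8062)) ≈ 0.0709

By the reflection principle for standard BM, P(τ_b ≤ t) = 2 · P(B_t ≥ b). Since B_t ~ N(0, t), P(B_t ≥ 4.92) = 1 − Φ(4.92/√t) = 1 − Φ(4.92/√7.42) = 1 − Φ(1.8062) ≈ 0.03544. Doubling: P(τ_{4.92} ≤ 7.42) ≈ 2 · 0.03544 = 0.07088 ≈ 0.0709.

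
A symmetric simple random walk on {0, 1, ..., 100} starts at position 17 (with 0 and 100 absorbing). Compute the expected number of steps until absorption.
E[τ | X_0 = 17] = 1411

Let v_k = E[τ | X_0 = k]. Boundary: v_0 = v_100 = 0. Recurrence: v_k = 1 + (v_{k-1} + v_{k+1})/2 for 1 ≤ k ≤ 99. The particular solution to v_k − (v_{k-1} + v_{k+1})/2 = 1 is v_k = −k^2. Adding homogeneous solution A + B k and matching boundaries gives v_k = k (100 − k). Substituting k = 17: v_17 = 17 · 83 = 1411.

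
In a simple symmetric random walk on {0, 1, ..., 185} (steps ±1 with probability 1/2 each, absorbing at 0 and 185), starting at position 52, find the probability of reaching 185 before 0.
P(hit 185 before 0) = 52/185

Let u_k = P(hit 185 before 0 | start at k). Then u_0 = 0, u_185 = 1, and u_k = u_{k-1}/2 + u_{k+1}/2 for 1 ≤ k ≤ 184. This harmonic recurrence is solved by u_k = k/185, giving u_52 = 52/185.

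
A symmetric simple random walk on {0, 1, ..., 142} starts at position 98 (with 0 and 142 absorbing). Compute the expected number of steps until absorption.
E[τ | X_0 = 98] = 4312

Let v_k = E[τ | X_0 = k]. Boundary: v_0 = v_142 = 0. Recurrence: v_k = 1 + (v_{k-1} + v_{k+1})/2 for 1 ≤ k ≤ 141. The particular solution to v_k − (v_{k-1} + v_{k+1})/2 = 1 is v_k = −k^2. Adding homogeneous solution A + B k and matching boundaries gives v_k = k (142 − k). Substituting k = 98: v_98 = 98 · 44 = 4312.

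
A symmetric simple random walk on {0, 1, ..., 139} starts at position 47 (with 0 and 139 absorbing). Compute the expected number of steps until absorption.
E[τ | X_0 = 47] = 4324

Let v_k = E[τ | X_0 = k]. Boundary: v_0 = v_139 = 0. Recurrence: v_k = 1 + (v_{k-1} + v_{k+1})/2 for 1 ≤ k ≤ 138. The particular solution to v_k − (v_{k-1} + v_{k+1})/2 = 1 is v_k = −k^2. Adding homogeneous solution A + B k and matching boundaries gives v_k = k (139 − k). Substituting k = 47: v_47 = 47 · 92 = 4324.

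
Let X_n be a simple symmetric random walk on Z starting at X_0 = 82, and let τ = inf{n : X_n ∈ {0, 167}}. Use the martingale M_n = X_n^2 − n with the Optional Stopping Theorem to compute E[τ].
E[τ] = 6970

M_n = X_n^2 − n is a martingale (since E[X_{n+1}^2 | F_n] = X_n^2 + 1). By OST (τ has finite mean in a bounded region), E[M_τ] = E[M_0] = X_0^2 − 0 = 82^2 = 6724. Also E[M_τ] = E[X_τ^2] − E[τ]. The walk exits at 0 or 167, with P(hit 167 first) = 82/167, so E[X_τ^2] = 167^2 · 82/167 + 0 = 13694. Thus E[τ] = E[X_τ^2] − E[M_τ] = 13694 − 6724 = 6970 = 82(167 − 82) = 6970.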